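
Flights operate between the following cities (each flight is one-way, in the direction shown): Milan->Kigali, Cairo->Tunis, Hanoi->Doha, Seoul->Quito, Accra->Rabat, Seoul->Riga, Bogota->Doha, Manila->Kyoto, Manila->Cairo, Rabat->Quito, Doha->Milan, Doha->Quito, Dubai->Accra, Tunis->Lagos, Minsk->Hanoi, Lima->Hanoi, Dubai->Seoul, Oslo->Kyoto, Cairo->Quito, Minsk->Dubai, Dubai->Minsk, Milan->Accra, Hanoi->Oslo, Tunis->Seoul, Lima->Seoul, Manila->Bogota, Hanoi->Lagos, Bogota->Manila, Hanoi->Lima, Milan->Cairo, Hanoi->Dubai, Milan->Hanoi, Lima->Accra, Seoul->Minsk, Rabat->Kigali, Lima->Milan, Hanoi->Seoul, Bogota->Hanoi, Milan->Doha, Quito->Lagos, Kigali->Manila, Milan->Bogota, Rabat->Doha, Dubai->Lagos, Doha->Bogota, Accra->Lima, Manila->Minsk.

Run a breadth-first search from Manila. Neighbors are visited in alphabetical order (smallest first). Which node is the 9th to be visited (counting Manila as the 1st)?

Tunis

Visit Manila; enqueue Bogota, Cairo, Kyoto, Minsk → queue [Bogota, Cairo, Kyoto, Minsk]
Visit Bogota; enqueue Doha, Hanoi → queue [Cairo, Kyoto, Minsk, Doha, Hanoi]
Visit Cairo; enqueue Quito, Tunis → queue [Kyoto, Minsk, Doha, Hanoi, Quito, Tunis]
Visit Kyoto → queue [Minsk, Doha, Hanoi, Quito, Tunis]
Visit Minsk; enqueue Dubai → queue [Doha, Hanoi, Quito, Tunis, Dubai]
Visit Doha; enqueue Milan → queue [Hanoi, Quito, Tunis, Dubai, Milan]
Visit Hanoi; enqueue Lagos, Lima, Oslo, Seoul → queue [Quito, Tunis, Dubai, Milan, Lagos, Lima, Oslo, Seoul]
Visit Quito → queue [Tunis, Dubai, Milan, Lagos, Lima, Oslo, Seoul]
Visit Tunis → queue [Dubai, Milan, Lagos, Lima, Oslo, Seoul]
Visit Dubai; enqueue Accra → queue [Milan, Lagos, Lima, Oslo, Seoul, Accra]
Visit Milan; enqueue Kigali → queue [Lagos, Lima, Oslo, Seoul, Accra, Kigali]
Visit Lagos → queue [Lima, Oslo, Seoul, Accra, Kigali]
Visit Lima → queue [Oslo, Seoul, Accra, Kigali]
Visit Oslo → queue [Seoul, Accra, Kigali]
Visit Seoul; enqueue Riga → queue [Accra, Kigali, Riga]
Visit Accra; enqueue Rabat → queue [Kigali, Riga, Rabat]
Visit Kigali → queue [Riga, Rabat]
Visit Riga → queue [Rabat]
Visit Rabat → queue []

Visit order: Manila, Bogota, Cairo, Kyoto, Minsk, Doha, Hanoi, Quito, Tunis, Dubai, Milan, Lagos, Lima, Oslo, Seoul, Accra, Kigali, Riga, Rabat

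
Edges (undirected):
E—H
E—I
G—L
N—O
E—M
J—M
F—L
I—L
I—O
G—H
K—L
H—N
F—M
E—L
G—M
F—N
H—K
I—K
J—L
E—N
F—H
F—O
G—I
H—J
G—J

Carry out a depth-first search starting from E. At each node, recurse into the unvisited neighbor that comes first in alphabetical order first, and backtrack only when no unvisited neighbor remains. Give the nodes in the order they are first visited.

Visit E
E → H
H → F
F → L
L → G
G → I
I → K
I → O
O → N
G → J
J → M

E H F L G I K O N J M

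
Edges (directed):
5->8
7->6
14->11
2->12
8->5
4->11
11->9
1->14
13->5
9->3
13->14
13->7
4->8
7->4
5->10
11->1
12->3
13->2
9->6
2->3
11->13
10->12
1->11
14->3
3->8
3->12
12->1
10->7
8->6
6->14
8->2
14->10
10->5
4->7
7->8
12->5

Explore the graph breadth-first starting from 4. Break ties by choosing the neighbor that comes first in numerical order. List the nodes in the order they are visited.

4, 7, 8, 11, 6, 2, 5, 1, 9, 13, 14, 3, 12, 10

Visit 4; enqueue 7, 8, 11 → queue [7, 8, 11]
Visit 7; enqueue 6 → queue [8, 11, 6]
Visit 8; enqueue 2, 5 → queue [11, 6, 2, 5]
Visit 11; enqueue 1, 9, 13 → queue [6, 2, 5, 1, 9, 13]
Visit 6; enqueue 14 → queue [2, 5, 1, 9, 13, 14]
Visit 2; enqueue 3, 12 → queue [5, 1, 9, 13, 14, 3, 12]
Visit 5; enqueue 10 → queue [1, 9, 13, 14, 3, 12, 10]
Visit 1 → queue [9, 13, 14, 3, 12, 10]
Visit 9 → queue [13, 14, 3, 12, 10]
Visit 13 → queue [14, 3, 12, 10]
Visit 14 → queue [3, 12, 10]
Visit 3 → queue [12, 10]
Visit 12 → queue [10]
Visit 10 → queue []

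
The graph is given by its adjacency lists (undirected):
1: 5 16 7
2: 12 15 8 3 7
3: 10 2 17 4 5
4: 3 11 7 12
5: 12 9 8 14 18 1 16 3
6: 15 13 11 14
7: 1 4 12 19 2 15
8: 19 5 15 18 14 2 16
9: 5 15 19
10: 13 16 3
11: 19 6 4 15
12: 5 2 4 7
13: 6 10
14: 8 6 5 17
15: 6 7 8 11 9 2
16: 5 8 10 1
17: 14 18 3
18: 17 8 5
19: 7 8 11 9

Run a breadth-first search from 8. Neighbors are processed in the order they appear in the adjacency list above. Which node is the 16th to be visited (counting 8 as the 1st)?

Visit 8; enqueue 19, 5, 15, 18, 14, 2, 16 → queue [19, 5, 15, 18, 14, 2, 16]
Visit 19; enqueue 7, 11, 9 → queue [5, 15, 18, 14, 2, 16, 7, 11, 9]
Visit 5; enqueue 12, 1, 3 → queue [15, 18, 14, 2, 16, 7, 11, 9, 12, 1, 3]
Visit 15; enqueue 6 → queue [18, 14, 2, 16, 7, 11, 9, 12, 1, 3, 6]
Visit 18; enqueue 17 → queue [14, 2, 16, 7, 11, 9, 12, 1, 3, 6, 17]
Visit 14 → queue [2, 16, 7, 11, 9, 12, 1, 3, 6, 17]
Visit 2 → queue [16, 7, 11, 9, 12, 1, 3, 6, 17]
Visit 16; enqueue 10 → queue [7, 11, 9, 12, 1, 3, 6, 17, 10]
Visit 7; enqueue 4 → queue [11, 9, 12, 1, 3, 6, 17, 10, 4]
Visit 11 → queue [9, 12, 1, 3, 6, 17, 10, 4]
Visit 9 → queue [12, 1, 3, 6, 17, 10, 4]
Visit 12 → queue [1, 3, 6, 17, 10, 4]
Visit 1 → queue [3, 6, 17, 10, 4]
Visit 3 → queue [6, 17, 10, 4]
Visit 6; enqueue 13 → queue [17, 10, 4, 13]
Visit 17 → queue [10, 4, 13]
Visit 10 → queue [4, 13]
Visit 4 → queue [13]
Visit 13 → queue []

Visit order: 8, 19, 5, 15, 18, 14, 2, 16, 7, 11, 9, 12, 1, 3, 6, 17, 10, 4, 13

17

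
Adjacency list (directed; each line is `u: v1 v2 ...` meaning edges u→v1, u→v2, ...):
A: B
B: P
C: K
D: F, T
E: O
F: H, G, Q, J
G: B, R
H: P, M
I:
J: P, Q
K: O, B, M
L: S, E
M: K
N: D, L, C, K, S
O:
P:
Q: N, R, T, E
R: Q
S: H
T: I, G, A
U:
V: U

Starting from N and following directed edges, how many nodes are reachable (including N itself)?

20

BFS from N visits: N, C, D, K, L, S, F, T, B, M, O, E, H, G, J, Q, A, I, P, R
Reachable nodes: 20 of 22 total.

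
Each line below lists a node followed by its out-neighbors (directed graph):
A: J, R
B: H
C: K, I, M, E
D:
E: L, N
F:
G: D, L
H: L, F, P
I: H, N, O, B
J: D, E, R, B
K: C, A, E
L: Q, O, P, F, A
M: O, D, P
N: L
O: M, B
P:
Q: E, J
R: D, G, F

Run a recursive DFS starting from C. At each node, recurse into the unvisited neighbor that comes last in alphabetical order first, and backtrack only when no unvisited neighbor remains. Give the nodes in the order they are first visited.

C → M → P → O → B → H → L → Q → J → R → G → D → F → E → N → A → K → I

Visit C
C → M
M → P
M → O
O → B
B → H
H → L
L → Q
Q → J
J → R
R → G
G → D
R → F
J → E
E → N
L → A
C → K
C → I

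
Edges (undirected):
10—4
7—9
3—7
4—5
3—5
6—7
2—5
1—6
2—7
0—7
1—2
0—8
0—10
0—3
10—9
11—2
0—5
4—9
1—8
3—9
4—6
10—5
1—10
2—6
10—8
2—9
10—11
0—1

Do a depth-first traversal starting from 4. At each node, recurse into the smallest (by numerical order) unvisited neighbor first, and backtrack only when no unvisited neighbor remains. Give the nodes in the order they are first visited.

4 → 5 → 0 → 1 → 2 → 6 → 7 → 3 → 9 → 10 → 8 → 11

Visit 4
4 → 5
5 → 0
0 → 1
1 → 2
2 → 6
6 → 7
7 → 3
3 → 9
9 → 10
10 → 8
10 → 11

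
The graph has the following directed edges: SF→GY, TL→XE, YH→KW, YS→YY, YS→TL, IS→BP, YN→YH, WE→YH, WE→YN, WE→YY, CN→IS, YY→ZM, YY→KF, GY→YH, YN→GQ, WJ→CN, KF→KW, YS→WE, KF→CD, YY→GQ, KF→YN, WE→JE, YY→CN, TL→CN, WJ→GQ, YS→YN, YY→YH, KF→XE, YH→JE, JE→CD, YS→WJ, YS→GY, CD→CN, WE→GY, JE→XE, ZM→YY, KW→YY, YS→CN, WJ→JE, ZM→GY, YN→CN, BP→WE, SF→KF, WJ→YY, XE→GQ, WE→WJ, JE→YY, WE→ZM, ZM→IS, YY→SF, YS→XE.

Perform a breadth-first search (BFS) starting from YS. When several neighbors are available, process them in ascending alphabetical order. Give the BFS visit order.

Visit YS; enqueue CN, GY, TL, WE, WJ, XE, YN, YY → queue [CN, GY, TL, WE, WJ, XE, YN, YY]
Visit CN; enqueue IS → queue [GY, TL, WE, WJ, XE, YN, YY, IS]
Visit GY; enqueue YH → queue [TL, WE, WJ, XE, YN, YY, IS, YH]
Visit TL → queue [WE, WJ, XE, YN, YY, IS, YH]
Visit WE; enqueue JE, ZM → queue [WJ, XE, YN, YY, IS, YH, JE, ZM]
Visit WJ; enqueue GQ → queue [XE, YN, YY, IS, YH, JE, ZM, GQ]
Visit XE → queue [YN, YY, IS, YH, JE, ZM, GQ]
Visit YN → queue [YY, IS, YH, JE, ZM, GQ]
Visit YY; enqueue KF, SF → queue [IS, YH, JE, ZM, GQ, KF, SF]
Visit IS; enqueue BP → queue [YH, JE, ZM, GQ, KF, SF, BP]
Visit YH; enqueue KW → queue [JE, ZM, GQ, KF, SF, BP, KW]
Visit JE; enqueue CD → queue [ZM, GQ, KF, SF, BP, KW, CD]
Visit ZM → queue [GQ, KF, SF, BP, KW, CD]
Visit GQ → queue [KF, SF, BP, KW, CD]
Visit KF → queue [SF, BP, KW, CD]
Visit SF → queue [BP, KW, CD]
Visit BP → queue [KW, CD]
Visit KW → queue [CD]
Visit CD → queue []

YS, CN, GY, TL, WE, WJ, XE, YN, YY, IS, YH, JE, ZM, GQ, KF, SF, BP, KW, CD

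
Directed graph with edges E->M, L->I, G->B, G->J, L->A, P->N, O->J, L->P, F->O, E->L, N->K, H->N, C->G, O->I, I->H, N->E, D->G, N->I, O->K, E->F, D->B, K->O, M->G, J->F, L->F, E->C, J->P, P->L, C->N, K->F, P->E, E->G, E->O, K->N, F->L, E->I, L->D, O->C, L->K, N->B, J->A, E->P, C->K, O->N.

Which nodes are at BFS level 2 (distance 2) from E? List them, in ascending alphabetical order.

Level 0: E
Level 1: C, F, G, I, L, M, O, P
Level 2: A, B, D, H, J, K, N

A, B, D, H, J, K, N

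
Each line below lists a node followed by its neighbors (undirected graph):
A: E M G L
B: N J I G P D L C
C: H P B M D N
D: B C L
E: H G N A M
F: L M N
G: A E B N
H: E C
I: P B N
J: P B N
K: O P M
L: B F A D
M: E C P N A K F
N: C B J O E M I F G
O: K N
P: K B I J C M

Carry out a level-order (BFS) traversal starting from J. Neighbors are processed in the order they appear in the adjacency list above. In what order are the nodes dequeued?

J P B N K I C M G D L O E F H A

Visit J; enqueue P, B, N → queue [P, B, N]
Visit P; enqueue K, I, C, M → queue [B, N, K, I, C, M]
Visit B; enqueue G, D, L → queue [N, K, I, C, M, G, D, L]
Visit N; enqueue O, E, F → queue [K, I, C, M, G, D, L, O, E, F]
Visit K → queue [I, C, M, G, D, L, O, E, F]
Visit I → queue [C, M, G, D, L, O, E, F]
Visit C; enqueue H → queue [M, G, D, L, O, E, F, H]
Visit M; enqueue A → queue [G, D, L, O, E, F, H, A]
Visit G → queue [D, L, O, E, F, H, A]
Visit D → queue [L, O, E, F, H, A]
Visit L → queue [O, E, F, H, A]
Visit O → queue [E, F, H, A]
Visit E → queue [F, H, A]
Visit F → queue [H, A]
Visit H → queue [A]
Visit A → queue []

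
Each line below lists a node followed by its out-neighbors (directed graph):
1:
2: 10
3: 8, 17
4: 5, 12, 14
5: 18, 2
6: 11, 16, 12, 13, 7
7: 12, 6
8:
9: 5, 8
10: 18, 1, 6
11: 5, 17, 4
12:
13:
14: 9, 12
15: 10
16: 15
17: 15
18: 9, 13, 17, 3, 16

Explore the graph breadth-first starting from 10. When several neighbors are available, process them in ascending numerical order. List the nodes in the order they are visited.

10 → 1 → 6 → 18 → 7 → 11 → 12 → 13 → 16 → 3 → 9 → 17 → 4 → 5 → 15 → 8 → 14 → 2

Visit 10; enqueue 1, 6, 18 → queue [1, 6, 18]
Visit 1 → queue [6, 18]
Visit 6; enqueue 7, 11, 12, 13, 16 → queue [18, 7, 11, 12, 13, 16]
Visit 18; enqueue 3, 9, 17 → queue [7, 11, 12, 13, 16, 3, 9, 17]
Visit 7 → queue [11, 12, 13, 16, 3, 9, 17]
Visit 11; enqueue 4, 5 → queue [12, 13, 16, 3, 9, 17, 4, 5]
Visit 12 → queue [13, 16, 3, 9, 17, 4, 5]
Visit 13 → queue [16, 3, 9, 17, 4, 5]
Visit 16; enqueue 15 → queue [3, 9, 17, 4, 5, 15]
Visit 3; enqueue 8 → queue [9, 17, 4, 5, 15, 8]
Visit 9 → queue [17, 4, 5, 15, 8]
Visit 17 → queue [4, 5, 15, 8]
Visit 4; enqueue 14 → queue [5, 15, 8, 14]
Visit 5; enqueue 2 → queue [15, 8, 14, 2]
Visit 15 → queue [8, 14, 2]
Visit 8 → queue [14, 2]
Visit 14 → queue [2]
Visit 2 → queue []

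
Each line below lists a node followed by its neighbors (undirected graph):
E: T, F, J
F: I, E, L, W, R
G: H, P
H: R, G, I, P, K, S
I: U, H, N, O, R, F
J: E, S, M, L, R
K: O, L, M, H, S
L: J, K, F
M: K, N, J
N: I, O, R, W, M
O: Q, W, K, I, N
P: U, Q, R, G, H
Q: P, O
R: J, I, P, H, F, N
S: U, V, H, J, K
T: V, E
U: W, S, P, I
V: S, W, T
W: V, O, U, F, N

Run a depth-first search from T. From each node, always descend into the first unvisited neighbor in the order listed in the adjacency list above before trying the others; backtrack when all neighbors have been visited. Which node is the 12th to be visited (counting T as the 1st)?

Visit T
T → V
V → S
S → U
U → W
W → O
O → Q
Q → P
P → R
R → J
J → E
E → F
F → I
I → H
H → G
H → K
K → L
K → M
M → N

Visit order: T, V, S, U, W, O, Q, P, R, J, E, F, I, H, G, K, L, M, N

F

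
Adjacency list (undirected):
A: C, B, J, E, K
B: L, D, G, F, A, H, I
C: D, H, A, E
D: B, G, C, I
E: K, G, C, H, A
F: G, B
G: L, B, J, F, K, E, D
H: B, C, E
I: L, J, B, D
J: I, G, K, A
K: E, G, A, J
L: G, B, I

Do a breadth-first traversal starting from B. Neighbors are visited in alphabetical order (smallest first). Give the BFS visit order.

Visit B; enqueue A, D, F, G, H, I, L → queue [A, D, F, G, H, I, L]
Visit A; enqueue C, E, J, K → queue [D, F, G, H, I, L, C, E, J, K]
Visit D → queue [F, G, H, I, L, C, E, J, K]
Visit F → queue [G, H, I, L, C, E, J, K]
Visit G → queue [H, I, L, C, E, J, K]
Visit H → queue [I, L, C, E, J, K]
Visit I → queue [L, C, E, J, K]
Visit L → queue [C, E, J, K]
Visit C → queue [E, J, K]
Visit E → queue [J, K]
Visit J → queue [K]
Visit K → queue []

B A D F G H I L C E J K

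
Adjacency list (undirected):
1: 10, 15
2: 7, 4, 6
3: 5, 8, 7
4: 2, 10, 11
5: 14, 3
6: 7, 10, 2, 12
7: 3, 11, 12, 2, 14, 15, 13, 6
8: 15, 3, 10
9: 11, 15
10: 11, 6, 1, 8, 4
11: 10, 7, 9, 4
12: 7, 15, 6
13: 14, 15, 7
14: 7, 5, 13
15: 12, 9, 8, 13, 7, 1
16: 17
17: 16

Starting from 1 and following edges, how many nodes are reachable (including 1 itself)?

15

BFS from 1 visits: 1, 10, 15, 4, 6, 8, 11, 7, 9, 12, 13, 2, 3, 14, 5
Reachable nodes: 15 of 17 total.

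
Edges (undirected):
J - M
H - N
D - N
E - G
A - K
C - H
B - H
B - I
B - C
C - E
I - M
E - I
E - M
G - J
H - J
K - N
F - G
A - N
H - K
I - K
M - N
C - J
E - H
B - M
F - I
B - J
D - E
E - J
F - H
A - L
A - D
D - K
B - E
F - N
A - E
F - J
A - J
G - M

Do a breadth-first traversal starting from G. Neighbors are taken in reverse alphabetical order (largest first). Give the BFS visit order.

G, M, J, F, E, N, I, B, H, C, A, D, K, L

Visit G; enqueue M, J, F, E → queue [M, J, F, E]
Visit M; enqueue N, I, B → queue [J, F, E, N, I, B]
Visit J; enqueue H, C, A → queue [F, E, N, I, B, H, C, A]
Visit F → queue [E, N, I, B, H, C, A]
Visit E; enqueue D → queue [N, I, B, H, C, A, D]
Visit N; enqueue K → queue [I, B, H, C, A, D, K]
Visit I → queue [B, H, C, A, D, K]
Visit B → queue [H, C, A, D, K]
Visit H → queue [C, A, D, K]
Visit C → queue [A, D, K]
Visit A; enqueue L → queue [D, K, L]
Visit D → queue [K, L]
Visit K → queue [L]
Visit L → queue []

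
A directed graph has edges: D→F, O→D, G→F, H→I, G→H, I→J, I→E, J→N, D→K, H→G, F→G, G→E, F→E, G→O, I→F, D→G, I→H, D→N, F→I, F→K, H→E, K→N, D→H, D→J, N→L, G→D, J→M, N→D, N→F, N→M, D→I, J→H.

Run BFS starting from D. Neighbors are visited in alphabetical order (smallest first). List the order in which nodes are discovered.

D F G H I J K N E O M L

Visit D; enqueue F, G, H, I, J, K, N → queue [F, G, H, I, J, K, N]
Visit F; enqueue E → queue [G, H, I, J, K, N, E]
Visit G; enqueue O → queue [H, I, J, K, N, E, O]
Visit H → queue [I, J, K, N, E, O]
Visit I → queue [J, K, N, E, O]
Visit J; enqueue M → queue [K, N, E, O, M]
Visit K → queue [N, E, O, M]
Visit N; enqueue L → queue [E, O, M, L]
Visit E → queue [O, M, L]
Visit O → queue [M, L]
Visit M → queue [L]
Visit L → queue []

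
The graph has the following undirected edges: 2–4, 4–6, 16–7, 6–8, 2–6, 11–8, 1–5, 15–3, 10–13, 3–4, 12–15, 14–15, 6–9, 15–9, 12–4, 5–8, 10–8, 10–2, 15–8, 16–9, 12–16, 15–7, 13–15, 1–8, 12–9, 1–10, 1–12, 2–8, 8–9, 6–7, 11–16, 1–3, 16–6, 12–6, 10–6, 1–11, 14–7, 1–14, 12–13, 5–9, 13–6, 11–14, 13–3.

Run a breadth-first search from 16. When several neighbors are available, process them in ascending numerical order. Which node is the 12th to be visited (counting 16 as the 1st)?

Visit 16; enqueue 6, 7, 9, 11, 12 → queue [6, 7, 9, 11, 12]
Visit 6; enqueue 2, 4, 8, 10, 13 → queue [7, 9, 11, 12, 2, 4, 8, 10, 13]
Visit 7; enqueue 14, 15 → queue [9, 11, 12, 2, 4, 8, 10, 13, 14, 15]
Visit 9; enqueue 5 → queue [11, 12, 2, 4, 8, 10, 13, 14, 15, 5]
Visit 11; enqueue 1 → queue [12, 2, 4, 8, 10, 13, 14, 15, 5, 1]
Visit 12 → queue [2, 4, 8, 10, 13, 14, 15, 5, 1]
Visit 2 → queue [4, 8, 10, 13, 14, 15, 5, 1]
Visit 4; enqueue 3 → queue [8, 10, 13, 14, 15, 5, 1, 3]
Visit 8 → queue [10, 13, 14, 15, 5, 1, 3]
Visit 10 → queue [13, 14, 15, 5, 1, 3]
Visit 13 → queue [14, 15, 5, 1, 3]
Visit 14 → queue [15, 5, 1, 3]
Visit 15 → queue [5, 1, 3]
Visit 5 → queue [1, 3]
Visit 1 → queue [3]
Visit 3 → queue []

Visit order: 16, 6, 7, 9, 11, 12, 2, 4, 8, 10, 13, 14, 15, 5, 1, 3

14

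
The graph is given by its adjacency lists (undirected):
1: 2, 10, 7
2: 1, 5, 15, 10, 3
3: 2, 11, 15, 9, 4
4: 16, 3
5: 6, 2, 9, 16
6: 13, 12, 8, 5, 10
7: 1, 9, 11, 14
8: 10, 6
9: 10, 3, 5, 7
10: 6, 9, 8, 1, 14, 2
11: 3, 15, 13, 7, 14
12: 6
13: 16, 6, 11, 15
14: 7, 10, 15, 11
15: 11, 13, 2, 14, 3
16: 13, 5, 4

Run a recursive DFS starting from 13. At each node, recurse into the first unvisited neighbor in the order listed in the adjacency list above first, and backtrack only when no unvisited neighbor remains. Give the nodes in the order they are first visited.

Visit 13
13 → 16
16 → 5
5 → 6
6 → 12
6 → 8
8 → 10
10 → 9
9 → 3
3 → 2
2 → 1
1 → 7
7 → 11
11 → 15
15 → 14
3 → 4

13, 16, 5, 6, 12, 8, 10, 9, 3, 2, 1, 7, 11, 15, 14, 4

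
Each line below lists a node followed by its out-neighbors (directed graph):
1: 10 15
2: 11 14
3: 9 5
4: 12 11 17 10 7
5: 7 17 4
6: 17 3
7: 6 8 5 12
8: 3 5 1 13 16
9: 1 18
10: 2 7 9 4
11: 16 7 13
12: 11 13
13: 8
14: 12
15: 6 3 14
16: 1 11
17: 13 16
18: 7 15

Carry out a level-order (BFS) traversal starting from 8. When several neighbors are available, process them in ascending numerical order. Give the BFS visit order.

8, 1, 3, 5, 13, 16, 10, 15, 9, 4, 7, 17, 11, 2, 6, 14, 18, 12

Visit 8; enqueue 1, 3, 5, 13, 16 → queue [1, 3, 5, 13, 16]
Visit 1; enqueue 10, 15 → queue [3, 5, 13, 16, 10, 15]
Visit 3; enqueue 9 → queue [5, 13, 16, 10, 15, 9]
Visit 5; enqueue 4, 7, 17 → queue [13, 16, 10, 15, 9, 4, 7, 17]
Visit 13 → queue [16, 10, 15, 9, 4, 7, 17]
Visit 16; enqueue 11 → queue [10, 15, 9, 4, 7, 17, 11]
Visit 10; enqueue 2 → queue [15, 9, 4, 7, 17, 11, 2]
Visit 15; enqueue 6, 14 → queue [9, 4, 7, 17, 11, 2, 6, 14]
Visit 9; enqueue 18 → queue [4, 7, 17, 11, 2, 6, 14, 18]
Visit 4; enqueue 12 → queue [7, 17, 11, 2, 6, 14, 18, 12]
Visit 7 → queue [17, 11, 2, 6, 14, 18, 12]
Visit 17 → queue [11, 2, 6, 14, 18, 12]
Visit 11 → queue [2, 6, 14, 18, 12]
Visit 2 → queue [6, 14, 18, 12]
Visit 6 → queue [14, 18, 12]
Visit 14 → queue [18, 12]
Visit 18 → queue [12]
Visit 12 → queue []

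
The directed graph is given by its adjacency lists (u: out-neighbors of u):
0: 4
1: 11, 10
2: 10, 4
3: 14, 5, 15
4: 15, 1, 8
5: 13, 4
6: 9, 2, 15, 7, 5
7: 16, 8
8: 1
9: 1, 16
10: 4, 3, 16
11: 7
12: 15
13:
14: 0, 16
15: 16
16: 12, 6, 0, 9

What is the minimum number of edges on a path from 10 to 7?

3

Level 0: 10
Level 1: 3, 4, 16
Level 2: 0, 1, 5, 6, 8, 9, 12, 14, 15
Level 3: 2, 7, 11, 13
7 first appears at level 3.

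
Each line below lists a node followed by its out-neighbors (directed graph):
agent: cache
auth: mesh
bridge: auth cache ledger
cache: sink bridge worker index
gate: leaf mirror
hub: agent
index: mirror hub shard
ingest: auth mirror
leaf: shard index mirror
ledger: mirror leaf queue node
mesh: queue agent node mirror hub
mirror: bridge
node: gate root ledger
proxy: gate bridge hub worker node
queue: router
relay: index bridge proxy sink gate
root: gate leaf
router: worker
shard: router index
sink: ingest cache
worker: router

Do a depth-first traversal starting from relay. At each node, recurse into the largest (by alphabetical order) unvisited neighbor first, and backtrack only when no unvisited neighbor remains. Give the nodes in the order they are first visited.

Visit relay
relay → sink
sink → ingest
ingest → mirror
mirror → bridge
bridge → ledger
ledger → queue
queue → router
router → worker
ledger → node
node → root
root → leaf
leaf → shard
shard → index
index → hub
hub → agent
agent → cache
root → gate
bridge → auth
auth → mesh
relay → proxy

relay → sink → ingest → mirror → bridge → ledger → queue → router → worker → node → root → leaf → shard → index → hub → agent → cache → gate → auth → mesh → proxy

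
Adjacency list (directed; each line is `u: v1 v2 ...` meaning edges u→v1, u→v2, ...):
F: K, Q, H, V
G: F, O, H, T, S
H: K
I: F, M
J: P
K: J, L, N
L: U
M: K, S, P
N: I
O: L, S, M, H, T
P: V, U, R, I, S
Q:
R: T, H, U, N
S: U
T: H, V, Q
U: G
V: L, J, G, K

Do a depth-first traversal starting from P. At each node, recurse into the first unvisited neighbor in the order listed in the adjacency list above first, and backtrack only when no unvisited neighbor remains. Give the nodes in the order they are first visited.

Visit P
P → V
V → L
L → U
U → G
G → F
F → K
K → J
K → N
N → I
I → M
M → S
F → Q
F → H
G → O
O → T
P → R

P → V → L → U → G → F → K → J → N → I → M → S → Q → H → O → T → R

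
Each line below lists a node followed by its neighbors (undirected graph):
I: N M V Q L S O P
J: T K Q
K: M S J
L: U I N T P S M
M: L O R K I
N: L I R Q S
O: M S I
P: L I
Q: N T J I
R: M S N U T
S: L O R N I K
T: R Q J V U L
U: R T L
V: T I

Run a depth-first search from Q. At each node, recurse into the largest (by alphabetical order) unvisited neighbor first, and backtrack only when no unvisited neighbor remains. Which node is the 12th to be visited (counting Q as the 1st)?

O

Visit Q
Q → T
T → V
V → I
I → S
S → R
R → U
U → L
L → P
L → N
L → M
M → O
M → K
K → J

Visit order: Q, T, V, I, S, R, U, L, P, N, M, O, K, J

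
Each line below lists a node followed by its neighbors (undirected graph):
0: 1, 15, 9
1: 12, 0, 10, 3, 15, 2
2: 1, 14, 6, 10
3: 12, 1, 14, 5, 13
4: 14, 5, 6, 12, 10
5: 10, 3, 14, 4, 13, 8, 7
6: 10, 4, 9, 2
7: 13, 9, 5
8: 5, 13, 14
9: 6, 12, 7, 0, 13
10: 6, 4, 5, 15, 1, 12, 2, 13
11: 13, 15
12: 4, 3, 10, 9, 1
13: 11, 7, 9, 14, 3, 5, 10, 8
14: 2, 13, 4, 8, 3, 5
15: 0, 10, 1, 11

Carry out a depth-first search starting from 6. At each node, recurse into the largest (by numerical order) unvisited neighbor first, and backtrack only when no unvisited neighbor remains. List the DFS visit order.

6 → 10 → 15 → 11 → 13 → 14 → 8 → 5 → 7 → 9 → 12 → 4 → 3 → 1 → 2 → 0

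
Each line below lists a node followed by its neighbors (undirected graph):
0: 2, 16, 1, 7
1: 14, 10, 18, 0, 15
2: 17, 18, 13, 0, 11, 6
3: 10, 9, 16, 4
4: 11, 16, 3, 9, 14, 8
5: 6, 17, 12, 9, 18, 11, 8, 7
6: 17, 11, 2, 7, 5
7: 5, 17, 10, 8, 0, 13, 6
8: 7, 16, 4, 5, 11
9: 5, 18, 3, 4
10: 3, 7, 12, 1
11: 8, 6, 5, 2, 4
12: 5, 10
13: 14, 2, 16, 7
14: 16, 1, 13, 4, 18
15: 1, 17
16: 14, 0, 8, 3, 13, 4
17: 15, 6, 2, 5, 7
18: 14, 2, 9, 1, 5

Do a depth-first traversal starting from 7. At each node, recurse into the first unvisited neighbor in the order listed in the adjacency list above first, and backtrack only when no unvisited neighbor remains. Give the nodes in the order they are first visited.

Visit 7
7 → 5
5 → 6
6 → 17
17 → 15
15 → 1
1 → 14
14 → 16
16 → 0
0 → 2
2 → 18
18 → 9
9 → 3
3 → 10
10 → 12
3 → 4
4 → 11
11 → 8
2 → 13

7 -> 5 -> 6 -> 17 -> 15 -> 1 -> 14 -> 16 -> 0 -> 2 -> 18 -> 9 -> 3 -> 10 -> 12 -> 4 -> 11 -> 8 -> 13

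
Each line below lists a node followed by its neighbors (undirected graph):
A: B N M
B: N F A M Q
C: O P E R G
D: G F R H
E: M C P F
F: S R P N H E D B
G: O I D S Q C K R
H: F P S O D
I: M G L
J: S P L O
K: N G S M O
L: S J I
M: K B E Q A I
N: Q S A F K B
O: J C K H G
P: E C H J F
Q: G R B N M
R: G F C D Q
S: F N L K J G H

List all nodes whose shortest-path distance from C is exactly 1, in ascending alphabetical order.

E, G, O, P, R

Level 0: C
Level 1: E, G, O, P, R
Level 2: D, F, H, I, J, K, M, Q, S
Level 3: A, B, L, N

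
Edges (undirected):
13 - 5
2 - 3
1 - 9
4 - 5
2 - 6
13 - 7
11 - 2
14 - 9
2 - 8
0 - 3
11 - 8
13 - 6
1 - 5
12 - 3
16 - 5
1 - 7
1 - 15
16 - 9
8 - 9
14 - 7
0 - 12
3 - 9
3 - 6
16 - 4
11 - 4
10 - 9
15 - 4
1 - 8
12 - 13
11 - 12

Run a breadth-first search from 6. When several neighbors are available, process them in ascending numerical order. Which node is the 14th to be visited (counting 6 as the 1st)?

Visit 6; enqueue 2, 3, 13 → queue [2, 3, 13]
Visit 2; enqueue 8, 11 → queue [3, 13, 8, 11]
Visit 3; enqueue 0, 9, 12 → queue [13, 8, 11, 0, 9, 12]
Visit 13; enqueue 5, 7 → queue [8, 11, 0, 9, 12, 5, 7]
Visit 8; enqueue 1 → queue [11, 0, 9, 12, 5, 7, 1]
Visit 11; enqueue 4 → queue [0, 9, 12, 5, 7, 1, 4]
Visit 0 → queue [9, 12, 5, 7, 1, 4]
Visit 9; enqueue 10, 14, 16 → queue [12, 5, 7, 1, 4, 10, 14, 16]
Visit 12 → queue [5, 7, 1, 4, 10, 14, 16]
Visit 5 → queue [7, 1, 4, 10, 14, 16]
Visit 7 → queue [1, 4, 10, 14, 16]
Visit 1; enqueue 15 → queue [4, 10, 14, 16, 15]
Visit 4 → queue [10, 14, 16, 15]
Visit 10 → queue [14, 16, 15]
Visit 14 → queue [16, 15]
Visit 16 → queue [15]
Visit 15 → queue []

Visit order: 6, 2, 3, 13, 8, 11, 0, 9, 12, 5, 7, 1, 4, 10, 14, 16, 15

10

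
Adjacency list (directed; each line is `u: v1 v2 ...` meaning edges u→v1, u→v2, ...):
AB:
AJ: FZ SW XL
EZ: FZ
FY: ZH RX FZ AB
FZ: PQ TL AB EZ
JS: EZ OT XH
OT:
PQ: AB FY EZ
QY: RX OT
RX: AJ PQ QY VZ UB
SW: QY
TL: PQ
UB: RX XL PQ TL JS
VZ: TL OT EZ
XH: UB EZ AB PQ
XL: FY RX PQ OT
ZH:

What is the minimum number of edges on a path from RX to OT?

2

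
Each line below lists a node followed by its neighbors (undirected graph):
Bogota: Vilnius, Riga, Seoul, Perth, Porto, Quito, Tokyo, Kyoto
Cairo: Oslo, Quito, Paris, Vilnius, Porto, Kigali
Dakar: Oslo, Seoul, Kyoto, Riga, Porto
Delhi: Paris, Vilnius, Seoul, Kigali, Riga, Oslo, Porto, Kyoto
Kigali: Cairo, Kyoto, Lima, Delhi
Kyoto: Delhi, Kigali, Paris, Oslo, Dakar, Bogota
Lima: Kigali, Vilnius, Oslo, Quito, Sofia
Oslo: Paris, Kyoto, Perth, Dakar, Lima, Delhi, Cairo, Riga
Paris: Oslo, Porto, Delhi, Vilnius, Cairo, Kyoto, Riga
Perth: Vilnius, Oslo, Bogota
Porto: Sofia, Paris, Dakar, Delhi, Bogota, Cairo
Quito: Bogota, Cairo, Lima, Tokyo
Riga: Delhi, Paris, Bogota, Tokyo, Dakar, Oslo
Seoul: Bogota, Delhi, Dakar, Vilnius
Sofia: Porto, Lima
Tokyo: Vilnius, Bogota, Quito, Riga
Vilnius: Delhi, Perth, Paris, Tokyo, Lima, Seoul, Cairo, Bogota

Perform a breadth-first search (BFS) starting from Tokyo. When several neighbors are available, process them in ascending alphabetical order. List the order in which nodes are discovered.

Visit Tokyo; enqueue Bogota, Quito, Riga, Vilnius → queue [Bogota, Quito, Riga, Vilnius]
Visit Bogota; enqueue Kyoto, Perth, Porto, Seoul → queue [Quito, Riga, Vilnius, Kyoto, Perth, Porto, Seoul]
Visit Quito; enqueue Cairo, Lima → queue [Riga, Vilnius, Kyoto, Perth, Porto, Seoul, Cairo, Lima]
Visit Riga; enqueue Dakar, Delhi, Oslo, Paris → queue [Vilnius, Kyoto, Perth, Porto, Seoul, Cairo, Lima, Dakar, Delhi, Oslo, Paris]
Visit Vilnius → queue [Kyoto, Perth, Porto, Seoul, Cairo, Lima, Dakar, Delhi, Oslo, Paris]
Visit Kyoto; enqueue Kigali → queue [Perth, Porto, Seoul, Cairo, Lima, Dakar, Delhi, Oslo, Paris, Kigali]
Visit Perth → queue [Porto, Seoul, Cairo, Lima, Dakar, Delhi, Oslo, Paris, Kigali]
Visit Porto; enqueue Sofia → queue [Seoul, Cairo, Lima, Dakar, Delhi, Oslo, Paris, Kigali, Sofia]
Visit Seoul → queue [Cairo, Lima, Dakar, Delhi, Oslo, Paris, Kigali, Sofia]
Visit Cairo → queue [Lima, Dakar, Delhi, Oslo, Paris, Kigali, Sofia]
Visit Lima → queue [Dakar, Delhi, Oslo, Paris, Kigali, Sofia]
Visit Dakar → queue [Delhi, Oslo, Paris, Kigali, Sofia]
Visit Delhi → queue [Oslo, Paris, Kigali, Sofia]
Visit Oslo → queue [Paris, Kigali, Sofia]
Visit Paris → queue [Kigali, Sofia]
Visit Kigali → queue [Sofia]
Visit Sofia → queue []

Tokyo, Bogota, Quito, Riga, Vilnius, Kyoto, Perth, Porto, Seoul, Cairo, Lima, Dakar, Delhi, Oslo, Paris, Kigali, Sofia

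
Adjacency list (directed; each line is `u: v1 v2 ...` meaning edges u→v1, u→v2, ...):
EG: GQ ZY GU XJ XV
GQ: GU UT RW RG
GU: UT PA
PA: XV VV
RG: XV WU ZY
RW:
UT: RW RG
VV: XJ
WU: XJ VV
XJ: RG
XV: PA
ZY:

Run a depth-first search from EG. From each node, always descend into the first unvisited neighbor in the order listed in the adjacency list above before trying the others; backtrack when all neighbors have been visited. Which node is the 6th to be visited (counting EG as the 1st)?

Visit EG
EG → GQ
GQ → GU
GU → UT
UT → RW
UT → RG
RG → XV
XV → PA
PA → VV
VV → XJ
RG → WU
RG → ZY

Visit order: EG, GQ, GU, UT, RW, RG, XV, PA, VV, XJ, WU, ZY

RG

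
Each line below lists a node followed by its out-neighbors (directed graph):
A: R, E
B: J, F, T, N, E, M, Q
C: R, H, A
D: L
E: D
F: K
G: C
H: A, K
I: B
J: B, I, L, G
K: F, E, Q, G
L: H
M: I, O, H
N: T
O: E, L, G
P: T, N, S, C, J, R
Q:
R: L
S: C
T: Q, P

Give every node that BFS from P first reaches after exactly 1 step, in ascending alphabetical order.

C, J, N, R, S, T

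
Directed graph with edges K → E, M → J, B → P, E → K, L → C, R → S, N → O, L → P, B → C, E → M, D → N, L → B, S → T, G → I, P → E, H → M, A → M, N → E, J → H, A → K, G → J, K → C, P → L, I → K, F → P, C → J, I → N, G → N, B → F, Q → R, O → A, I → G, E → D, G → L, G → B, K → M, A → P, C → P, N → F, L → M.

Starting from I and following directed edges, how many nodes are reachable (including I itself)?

BFS from I visits: I, G, K, N, B, J, L, C, E, M, F, O, P, H, D, A
Reachable nodes: 16 of 20 total.

16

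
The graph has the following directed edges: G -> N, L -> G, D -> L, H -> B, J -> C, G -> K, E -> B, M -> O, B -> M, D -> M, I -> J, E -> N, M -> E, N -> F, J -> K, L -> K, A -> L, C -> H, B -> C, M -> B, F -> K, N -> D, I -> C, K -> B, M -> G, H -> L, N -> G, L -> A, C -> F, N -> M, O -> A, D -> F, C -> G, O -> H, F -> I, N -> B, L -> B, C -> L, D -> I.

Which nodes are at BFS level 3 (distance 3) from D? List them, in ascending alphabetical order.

Level 0: D
Level 1: F, I, L, M
Level 2: A, B, C, E, G, J, K, O
Level 3: H, N

H, N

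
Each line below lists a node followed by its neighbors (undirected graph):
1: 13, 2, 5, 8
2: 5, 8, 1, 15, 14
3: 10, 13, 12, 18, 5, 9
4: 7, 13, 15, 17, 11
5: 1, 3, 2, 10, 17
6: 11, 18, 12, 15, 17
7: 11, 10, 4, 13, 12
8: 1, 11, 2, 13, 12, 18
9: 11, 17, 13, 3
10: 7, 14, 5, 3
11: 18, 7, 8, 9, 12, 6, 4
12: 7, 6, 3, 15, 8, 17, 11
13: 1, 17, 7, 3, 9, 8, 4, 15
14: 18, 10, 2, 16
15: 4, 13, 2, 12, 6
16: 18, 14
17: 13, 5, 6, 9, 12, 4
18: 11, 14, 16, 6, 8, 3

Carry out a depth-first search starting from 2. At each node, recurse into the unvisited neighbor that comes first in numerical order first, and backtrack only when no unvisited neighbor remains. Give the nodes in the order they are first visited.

Visit 2
2 → 1
1 → 5
5 → 3
3 → 9
9 → 11
11 → 4
4 → 7
7 → 10
10 → 14
14 → 16
16 → 18
18 → 6
6 → 12
12 → 8
8 → 13
13 → 15
13 → 17

2 -> 1 -> 5 -> 3 -> 9 -> 11 -> 4 -> 7 -> 10 -> 14 -> 16 -> 18 -> 6 -> 12 -> 8 -> 13 -> 15 -> 17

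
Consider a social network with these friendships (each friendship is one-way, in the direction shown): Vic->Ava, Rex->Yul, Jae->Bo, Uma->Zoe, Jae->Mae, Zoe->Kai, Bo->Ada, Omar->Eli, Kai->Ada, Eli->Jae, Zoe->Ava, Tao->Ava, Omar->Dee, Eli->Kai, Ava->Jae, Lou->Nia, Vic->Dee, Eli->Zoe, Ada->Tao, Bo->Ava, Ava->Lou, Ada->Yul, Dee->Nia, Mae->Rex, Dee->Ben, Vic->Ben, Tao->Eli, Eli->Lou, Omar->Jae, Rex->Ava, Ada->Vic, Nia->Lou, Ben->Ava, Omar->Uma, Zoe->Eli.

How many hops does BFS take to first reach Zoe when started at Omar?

Level 0: Omar
Level 1: Dee, Eli, Jae, Uma
Level 2: Ben, Bo, Kai, Lou, Mae, Nia, Zoe
Level 3: Ada, Ava, Rex
Level 4: Tao, Vic, Yul
Zoe first appears at level 2.

2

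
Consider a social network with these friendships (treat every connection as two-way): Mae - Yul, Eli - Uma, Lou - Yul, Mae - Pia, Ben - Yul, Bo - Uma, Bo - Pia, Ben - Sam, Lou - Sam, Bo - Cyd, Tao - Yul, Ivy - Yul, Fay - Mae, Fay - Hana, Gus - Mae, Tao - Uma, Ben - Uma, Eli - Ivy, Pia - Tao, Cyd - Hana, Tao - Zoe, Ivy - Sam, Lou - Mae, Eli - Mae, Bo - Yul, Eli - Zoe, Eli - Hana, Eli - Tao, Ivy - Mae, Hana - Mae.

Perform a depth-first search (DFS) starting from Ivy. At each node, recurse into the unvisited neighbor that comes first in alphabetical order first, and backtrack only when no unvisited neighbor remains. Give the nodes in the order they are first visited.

Visit Ivy
Ivy → Eli
Eli → Hana
Hana → Cyd
Cyd → Bo
Bo → Pia
Pia → Mae
Mae → Fay
Mae → Gus
Mae → Lou
Lou → Sam
Sam → Ben
Ben → Uma
Uma → Tao
Tao → Yul
Tao → Zoe

Ivy, Eli, Hana, Cyd, Bo, Pia, Mae, Fay, Gus, Lou, Sam, Ben, Uma, Tao, Yul, Zoe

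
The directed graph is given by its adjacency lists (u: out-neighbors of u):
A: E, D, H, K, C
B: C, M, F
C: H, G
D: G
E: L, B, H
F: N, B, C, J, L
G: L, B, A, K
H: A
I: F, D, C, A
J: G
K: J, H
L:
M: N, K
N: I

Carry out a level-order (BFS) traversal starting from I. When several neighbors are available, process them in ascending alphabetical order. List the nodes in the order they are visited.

I, A, C, D, F, E, H, K, G, B, J, L, N, M

Visit I; enqueue A, C, D, F → queue [A, C, D, F]
Visit A; enqueue E, H, K → queue [C, D, F, E, H, K]
Visit C; enqueue G → queue [D, F, E, H, K, G]
Visit D → queue [F, E, H, K, G]
Visit F; enqueue B, J, L, N → queue [E, H, K, G, B, J, L, N]
Visit E → queue [H, K, G, B, J, L, N]
Visit H → queue [K, G, B, J, L, N]
Visit K → queue [G, B, J, L, N]
Visit G → queue [B, J, L, N]
Visit B; enqueue M → queue [J, L, N, M]
Visit J → queue [L, N, M]
Visit L → queue [N, M]
Visit N → queue [M]
Visit M → queue []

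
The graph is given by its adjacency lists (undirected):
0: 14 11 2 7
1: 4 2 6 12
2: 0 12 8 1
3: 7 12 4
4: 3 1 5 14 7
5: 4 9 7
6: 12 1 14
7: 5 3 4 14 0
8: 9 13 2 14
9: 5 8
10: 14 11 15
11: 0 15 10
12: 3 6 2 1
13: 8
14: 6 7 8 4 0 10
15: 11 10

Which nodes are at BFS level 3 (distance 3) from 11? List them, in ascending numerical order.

Level 0: 11
Level 1: 0, 10, 15
Level 2: 2, 7, 14
Level 3: 1, 3, 4, 5, 6, 8, 12
Level 4: 9, 13

1, 3, 4, 5, 6, 8, 12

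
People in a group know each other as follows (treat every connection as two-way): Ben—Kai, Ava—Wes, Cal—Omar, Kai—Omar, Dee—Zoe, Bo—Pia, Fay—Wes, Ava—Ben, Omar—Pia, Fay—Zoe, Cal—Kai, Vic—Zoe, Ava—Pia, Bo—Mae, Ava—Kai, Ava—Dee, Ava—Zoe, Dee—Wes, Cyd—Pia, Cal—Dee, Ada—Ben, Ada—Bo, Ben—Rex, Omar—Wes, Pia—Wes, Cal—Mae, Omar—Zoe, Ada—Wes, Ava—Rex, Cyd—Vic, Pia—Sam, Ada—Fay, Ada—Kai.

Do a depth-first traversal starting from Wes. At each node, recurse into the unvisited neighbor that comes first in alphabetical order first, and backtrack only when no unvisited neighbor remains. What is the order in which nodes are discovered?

Wes, Ada, Ben, Ava, Dee, Cal, Kai, Omar, Pia, Bo, Mae, Cyd, Vic, Zoe, Fay, Sam, Rex

Visit Wes
Wes → Ada
Ada → Ben
Ben → Ava
Ava → Dee
Dee → Cal
Cal → Kai
Kai → Omar
Omar → Pia
Pia → Bo
Bo → Mae
Pia → Cyd
Cyd → Vic
Vic → Zoe
Zoe → Fay
Pia → Sam
Ava → Rex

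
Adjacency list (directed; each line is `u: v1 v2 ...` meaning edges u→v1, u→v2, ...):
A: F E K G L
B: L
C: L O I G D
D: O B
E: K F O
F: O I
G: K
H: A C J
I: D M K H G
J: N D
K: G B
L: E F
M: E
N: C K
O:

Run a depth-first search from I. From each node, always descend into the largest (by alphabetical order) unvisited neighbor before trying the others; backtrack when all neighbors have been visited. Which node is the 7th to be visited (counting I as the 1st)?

B

Visit I
I → M
M → E
E → O
E → K
K → G
K → B
B → L
L → F
I → H
H → J
J → N
N → C
C → D
H → A

Visit order: I, M, E, O, K, G, B, L, F, H, J, N, C, D, A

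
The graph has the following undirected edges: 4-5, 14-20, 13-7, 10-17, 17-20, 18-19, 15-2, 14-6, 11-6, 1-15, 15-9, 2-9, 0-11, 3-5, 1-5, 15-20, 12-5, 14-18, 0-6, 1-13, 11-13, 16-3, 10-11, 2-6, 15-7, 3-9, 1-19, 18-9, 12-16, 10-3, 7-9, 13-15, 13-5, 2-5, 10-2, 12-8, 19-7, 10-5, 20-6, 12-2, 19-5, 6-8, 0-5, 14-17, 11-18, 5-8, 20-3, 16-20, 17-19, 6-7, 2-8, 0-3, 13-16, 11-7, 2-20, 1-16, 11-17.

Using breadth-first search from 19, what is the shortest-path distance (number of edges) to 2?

Level 0: 19
Level 1: 1, 5, 7, 17, 18
Level 2: 0, 2, 3, 4, 6, 8, 9, 10, 11, 12, 13, 14, 15, 16, 20
2 first appears at level 2.

2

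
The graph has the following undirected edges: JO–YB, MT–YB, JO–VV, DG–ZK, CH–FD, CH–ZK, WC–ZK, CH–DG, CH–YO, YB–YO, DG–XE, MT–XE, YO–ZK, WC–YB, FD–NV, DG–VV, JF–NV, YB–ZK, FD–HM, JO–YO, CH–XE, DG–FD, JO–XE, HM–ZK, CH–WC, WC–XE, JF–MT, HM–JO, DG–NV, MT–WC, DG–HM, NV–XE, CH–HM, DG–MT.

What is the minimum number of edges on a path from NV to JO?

Level 0: NV
Level 1: DG, FD, JF, XE
Level 2: CH, HM, JO, MT, VV, WC, ZK
Level 3: YB, YO
JO first appears at level 2.

2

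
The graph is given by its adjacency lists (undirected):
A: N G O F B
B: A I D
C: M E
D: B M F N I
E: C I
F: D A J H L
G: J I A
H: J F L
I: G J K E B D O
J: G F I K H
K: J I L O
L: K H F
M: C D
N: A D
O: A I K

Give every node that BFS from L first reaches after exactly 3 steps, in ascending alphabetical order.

B, E, G, M, N

Level 0: L
Level 1: F, H, K
Level 2: A, D, I, J, O
Level 3: B, E, G, M, N
Level 4: C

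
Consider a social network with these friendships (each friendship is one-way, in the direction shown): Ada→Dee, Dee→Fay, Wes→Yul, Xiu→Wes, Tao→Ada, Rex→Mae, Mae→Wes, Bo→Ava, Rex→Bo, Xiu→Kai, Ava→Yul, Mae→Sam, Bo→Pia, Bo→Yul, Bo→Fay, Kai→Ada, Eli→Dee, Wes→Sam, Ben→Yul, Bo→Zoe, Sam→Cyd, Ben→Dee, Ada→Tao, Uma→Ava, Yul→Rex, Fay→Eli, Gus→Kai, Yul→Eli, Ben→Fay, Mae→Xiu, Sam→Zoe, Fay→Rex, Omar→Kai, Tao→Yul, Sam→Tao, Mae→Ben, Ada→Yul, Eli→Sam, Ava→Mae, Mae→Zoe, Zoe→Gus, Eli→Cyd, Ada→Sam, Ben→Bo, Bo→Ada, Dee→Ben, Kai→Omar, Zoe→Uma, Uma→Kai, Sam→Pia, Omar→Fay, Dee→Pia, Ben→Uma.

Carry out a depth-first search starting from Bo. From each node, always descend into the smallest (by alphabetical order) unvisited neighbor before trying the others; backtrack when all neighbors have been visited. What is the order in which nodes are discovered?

Bo -> Ada -> Dee -> Ben -> Fay -> Eli -> Cyd -> Sam -> Pia -> Tao -> Yul -> Rex -> Mae -> Wes -> Xiu -> Kai -> Omar -> Zoe -> Gus -> Uma -> Ava

Visit Bo
Bo → Ada
Ada → Dee
Dee → Ben
Ben → Fay
Fay → Eli
Eli → Cyd
Eli → Sam
Sam → Pia
Sam → Tao
Tao → Yul
Yul → Rex
Rex → Mae
Mae → Wes
Mae → Xiu
Xiu → Kai
Kai → Omar
Mae → Zoe
Zoe → Gus
Zoe → Uma
Uma → Ava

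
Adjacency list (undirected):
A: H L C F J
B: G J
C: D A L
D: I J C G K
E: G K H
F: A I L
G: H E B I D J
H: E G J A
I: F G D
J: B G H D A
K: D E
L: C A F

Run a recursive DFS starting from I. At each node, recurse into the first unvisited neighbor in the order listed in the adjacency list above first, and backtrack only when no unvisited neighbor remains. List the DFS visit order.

Visit I
I → F
F → A
A → H
H → E
E → G
G → B
B → J
J → D
D → C
C → L
D → K

I F A H E G B J D C L K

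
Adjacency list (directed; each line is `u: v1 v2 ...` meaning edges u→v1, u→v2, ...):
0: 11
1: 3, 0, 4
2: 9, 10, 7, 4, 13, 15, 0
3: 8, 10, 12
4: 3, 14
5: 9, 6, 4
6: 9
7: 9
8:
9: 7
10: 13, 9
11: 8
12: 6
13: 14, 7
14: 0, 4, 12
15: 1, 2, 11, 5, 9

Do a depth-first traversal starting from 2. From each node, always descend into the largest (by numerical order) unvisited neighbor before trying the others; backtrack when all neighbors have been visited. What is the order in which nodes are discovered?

2, 15, 11, 8, 9, 7, 5, 6, 4, 14, 12, 0, 3, 10, 13, 1

Visit 2
2 → 15
15 → 11
11 → 8
15 → 9
9 → 7
15 → 5
5 → 6
5 → 4
4 → 14
14 → 12
14 → 0
4 → 3
3 → 10
10 → 13
15 → 1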